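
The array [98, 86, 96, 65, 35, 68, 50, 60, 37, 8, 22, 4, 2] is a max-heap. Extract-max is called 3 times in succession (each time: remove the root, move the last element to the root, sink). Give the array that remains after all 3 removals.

extract-max #1 returns 98:
  remove root 98; move last element 2 to root → [2, 86, 96, 65, 35, 68, 50, 60, 37, 8, 22, 4]
  2 vs larger child 96 at index 2, swap → [96, 86, 2, 65, 35, 68, 50, 60, 37, 8, 22, 4]
  2 vs larger child 68 at index 5, swap → [96, 86, 68, 65, 35, 2, 50, 60, 37, 8, 22, 4]
  2 vs only child 4 at index 11, swap → [96, 86, 68, 65, 35, 4, 50, 60, 37, 8, 22, 2]
extract-max #2 returns 96:
  remove root 96; move last element 2 to root → [2, 86, 68, 65, 35, 4, 50, 60, 37, 8, 22]
  2 vs larger child 86 at index 1, swap → [86, 2, 68, 65, 35, 4, 50, 60, 37, 8, 22]
  2 vs larger child 65 at index 3, swap → [86, 65, 68, 2, 35, 4, 50, 60, 37, 8, 22]
  2 vs larger child 60 at index 7, swap → [86, 65, 68, 60, 35, 4, 50, 2, 37, 8, 22]
extract-max #3 returns 86:
  remove root 86; move last element 22 to root → [22, 65, 68, 60, 35, 4, 50, 2, 37, 8]
  22 vs larger child 68 at index 2, swap → [68, 65, 22, 60, 35, 4, 50, 2, 37, 8]
  22 vs larger child 50 at index 6, swap → [68, 65, 50, 60, 35, 4, 22, 2, 37, 8]

[68, 65, 50, 60, 35, 4, 22, 2, 37, 8]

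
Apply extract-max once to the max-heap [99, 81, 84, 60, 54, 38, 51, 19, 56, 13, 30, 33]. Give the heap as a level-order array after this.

[84, 81, 51, 60, 54, 38, 33, 19, 56, 13, 30]

remove root 99; move last element 33 to root → [33, 81, 84, 60, 54, 38, 51, 19, 56, 13, 30]
33 vs larger child 84 at index 2, swap → [84, 81, 33, 60, 54, 38, 51, 19, 56, 13, 30]
33 vs larger child 51 at index 6, swap → [84, 81, 51, 60, 54, 38, 33, 19, 56, 13, 30]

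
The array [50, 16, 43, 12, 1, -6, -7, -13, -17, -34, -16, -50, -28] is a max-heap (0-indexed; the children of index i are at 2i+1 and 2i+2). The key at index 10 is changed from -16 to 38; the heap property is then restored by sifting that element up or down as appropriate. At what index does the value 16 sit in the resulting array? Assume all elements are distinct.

4

set index 10 from -16 to 38 → [50, 16, 43, 12, 1, -6, -7, -13, -17, -34, 38, -50, -28]
38 > parent 1 at index 4, swap → [50, 16, 43, 12, 38, -6, -7, -13, -17, -34, 1, -50, -28]
38 > parent 16 at index 1, swap → [50, 38, 43, 12, 16, -6, -7, -13, -17, -34, 1, -50, -28]
resulting array: [50, 38, 43, 12, 16, -6, -7, -13, -17, -34, 1, -50, -28]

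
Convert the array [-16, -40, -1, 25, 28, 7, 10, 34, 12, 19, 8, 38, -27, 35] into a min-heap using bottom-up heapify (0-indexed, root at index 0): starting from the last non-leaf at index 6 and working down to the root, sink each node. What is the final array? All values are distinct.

sift down from index 6: already satisfies heap property
sift down from index 5:
  7 vs smaller child -27 at index 12, swap → [-16, -40, -1, 25, 28, -27, 10, 34, 12, 19, 8, 38, 7, 35]
sift down from index 4:
  28 vs smaller child 8 at index 10, swap → [-16, -40, -1, 25, 8, -27, 10, 34, 12, 19, 28, 38, 7, 35]
sift down from index 3:
  25 vs smaller child 12 at index 8, swap → [-16, -40, -1, 12, 8, -27, 10, 34, 25, 19, 28, 38, 7, 35]
sift down from index 2:
  -1 vs smaller child -27 at index 5, swap → [-16, -40, -27, 12, 8, -1, 10, 34, 25, 19, 28, 38, 7, 35]
sift down from index 1: already satisfies heap property
sift down from index 0:
  -16 vs smaller child -40 at index 1, swap → [-40, -16, -27, 12, 8, -1, 10, 34, 25, 19, 28, 38, 7, 35]

[-40, -16, -27, 12, 8, -1, 10, 34, 25, 19, 28, 38, 7, 35]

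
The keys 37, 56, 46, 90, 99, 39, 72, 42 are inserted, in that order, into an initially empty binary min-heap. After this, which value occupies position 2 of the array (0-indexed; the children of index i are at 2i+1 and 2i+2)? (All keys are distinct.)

39

Insert 37:
  append 37 at index 0 → [37] (no swap needed)
Insert 56:
  append 56 at index 1 → [37, 56] (no swap needed)
Insert 46:
  append 46 at index 2 → [37, 56, 46] (no swap needed)
Insert 90:
  append 90 at index 3 → [37, 56, 46, 90] (no swap needed)
Insert 99:
  append 99 at index 4 → [37, 56, 46, 90, 99] (no swap needed)
Insert 39:
  append 39 at index 5 → [37, 56, 46, 90, 99, 39]
  39 < parent 46 at index 2, swap → [37, 56, 39, 90, 99, 46]
Insert 72:
  append 72 at index 6 → [37, 56, 39, 90, 99, 46, 72] (no swap needed)
Insert 42:
  append 42 at index 7 → [37, 56, 39, 90, 99, 46, 72, 42]
  42 < parent 90 at index 3, swap → [37, 56, 39, 42, 99, 46, 72, 90]
  42 < parent 56 at index 1, swap → [37, 42, 39, 56, 99, 46, 72, 90]
resulting array: [37, 42, 39, 56, 99, 46, 72, 90]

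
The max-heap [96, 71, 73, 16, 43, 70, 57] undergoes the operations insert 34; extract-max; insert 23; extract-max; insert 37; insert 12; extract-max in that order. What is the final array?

[70, 43, 57, 37, 23, 16, 12, 34]

insert 34:
  append 34 at index 7 → [96, 71, 73, 16, 43, 70, 57, 34]
  34 > parent 16 at index 3, swap → [96, 71, 73, 34, 43, 70, 57, 16]
extract-max → returns 96:
  remove root 96; move last element 16 to root → [16, 71, 73, 34, 43, 70, 57]
  16 vs larger child 73 at index 2, swap → [73, 71, 16, 34, 43, 70, 57]
  16 vs larger child 70 at index 5, swap → [73, 71, 70, 34, 43, 16, 57]
insert 23:
  append 23 at index 7 → [73, 71, 70, 34, 43, 16, 57, 23] (no swap needed)
extract-max → returns 73:
  remove root 73; move last element 23 to root → [23, 71, 70, 34, 43, 16, 57]
  23 vs larger child 71 at index 1, swap → [71, 23, 70, 34, 43, 16, 57]
  23 vs larger child 43 at index 4, swap → [71, 43, 70, 34, 23, 16, 57]
insert 37:
  append 37 at index 7 → [71, 43, 70, 34, 23, 16, 57, 37]
  37 > parent 34 at index 3, swap → [71, 43, 70, 37, 23, 16, 57, 34]
insert 12:
  append 12 at index 8 → [71, 43, 70, 37, 23, 16, 57, 34, 12] (no swap needed)
extract-max → returns 71:
  remove root 71; move last element 12 to root → [12, 43, 70, 37, 23, 16, 57, 34]
  12 vs larger child 70 at index 2, swap → [70, 43, 12, 37, 23, 16, 57, 34]
  12 vs larger child 57 at index 6, swap → [70, 43, 57, 37, 23, 16, 12, 34]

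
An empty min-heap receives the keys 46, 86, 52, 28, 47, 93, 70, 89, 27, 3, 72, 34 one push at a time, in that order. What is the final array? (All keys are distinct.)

[3, 27, 34, 46, 28, 52, 70, 89, 86, 47, 72, 93]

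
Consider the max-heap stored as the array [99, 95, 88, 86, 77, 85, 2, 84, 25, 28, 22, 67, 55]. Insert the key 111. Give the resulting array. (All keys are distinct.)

[111, 95, 99, 86, 77, 85, 88, 84, 25, 28, 22, 67, 55, 2]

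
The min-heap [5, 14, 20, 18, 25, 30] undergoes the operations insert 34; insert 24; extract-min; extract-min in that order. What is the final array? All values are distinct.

insert 34:
  append 34 at index 6 → [5, 14, 20, 18, 25, 30, 34] (no swap needed)
insert 24:
  append 24 at index 7 → [5, 14, 20, 18, 25, 30, 34, 24] (no swap needed)
extract-min → returns 5:
  remove root 5; move last element 24 to root → [24, 14, 20, 18, 25, 30, 34]
  24 vs smaller child 14 at index 1, swap → [14, 24, 20, 18, 25, 30, 34]
  24 vs smaller child 18 at index 3, swap → [14, 18, 20, 24, 25, 30, 34]
extract-min → returns 14:
  remove root 14; move last element 34 to root → [34, 18, 20, 24, 25, 30]
  34 vs smaller child 18 at index 1, swap → [18, 34, 20, 24, 25, 30]
  34 vs smaller child 24 at index 3, swap → [18, 24, 20, 34, 25, 30]

[18, 24, 20, 34, 25, 30]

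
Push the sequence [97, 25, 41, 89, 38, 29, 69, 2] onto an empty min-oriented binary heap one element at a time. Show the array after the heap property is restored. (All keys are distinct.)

Insert 97:
  append 97 at index 0 → [97] (no swap needed)
Insert 25:
  append 25 at index 1 → [97, 25]
  25 < parent 97 at index 0, swap → [25, 97]
Insert 41:
  append 41 at index 2 → [25, 97, 41] (no swap needed)
Insert 89:
  append 89 at index 3 → [25, 97, 41, 89]
  89 < parent 97 at index 1, swap → [25, 89, 41, 97]
Insert 38:
  append 38 at index 4 → [25, 89, 41, 97, 38]
  38 < parent 89 at index 1, swap → [25, 38, 41, 97, 89]
Insert 29:
  append 29 at index 5 → [25, 38, 41, 97, 89, 29]
  29 < parent 41 at index 2, swap → [25, 38, 29, 97, 89, 41]
Insert 69:
  append 69 at index 6 → [25, 38, 29, 97, 89, 41, 69] (no swap needed)
Insert 2:
  append 2 at index 7 → [25, 38, 29, 97, 89, 41, 69, 2]
  2 < parent 97 at index 3, swap → [25, 38, 29, 2, 89, 41, 69, 97]
  2 < parent 38 at index 1, swap → [25, 2, 29, 38, 89, 41, 69, 97]
  2 < parent 25 at index 0, swap → [2, 25, 29, 38, 89, 41, 69, 97]

[2, 25, 29, 38, 89, 41, 69, 97]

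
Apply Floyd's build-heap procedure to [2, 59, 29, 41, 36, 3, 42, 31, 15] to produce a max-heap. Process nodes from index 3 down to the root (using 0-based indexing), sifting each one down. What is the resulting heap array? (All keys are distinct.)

sift down from index 3: already satisfies heap property
sift down from index 2:
  29 vs larger child 42 at index 6, swap → [2, 59, 42, 41, 36, 3, 29, 31, 15]
sift down from index 1: already satisfies heap property
sift down from index 0:
  2 vs larger child 59 at index 1, swap → [59, 2, 42, 41, 36, 3, 29, 31, 15]
  2 vs larger child 41 at index 3, swap → [59, 41, 42, 2, 36, 3, 29, 31, 15]
  2 vs larger child 31 at index 7, swap → [59, 41, 42, 31, 36, 3, 29, 2, 15]

[59, 41, 42, 31, 36, 3, 29, 2, 15]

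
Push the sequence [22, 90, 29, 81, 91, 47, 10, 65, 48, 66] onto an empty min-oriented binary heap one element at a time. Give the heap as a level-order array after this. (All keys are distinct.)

[10, 48, 22, 65, 66, 47, 29, 90, 81, 91]

Insert 22:
  append 22 at index 0 → [22] (no swap needed)
Insert 90:
  append 90 at index 1 → [22, 90] (no swap needed)
Insert 29:
  append 29 at index 2 → [22, 90, 29] (no swap needed)
Insert 81:
  append 81 at index 3 → [22, 90, 29, 81]
  81 < parent 90 at index 1, swap → [22, 81, 29, 90]
Insert 91:
  append 91 at index 4 → [22, 81, 29, 90, 91] (no swap needed)
Insert 47:
  append 47 at index 5 → [22, 81, 29, 90, 91, 47] (no swap needed)
Insert 10:
  append 10 at index 6 → [22, 81, 29, 90, 91, 47, 10]
  10 < parent 29 at index 2, swap → [22, 81, 10, 90, 91, 47, 29]
  10 < parent 22 at index 0, swap → [10, 81, 22, 90, 91, 47, 29]
Insert 65:
  append 65 at index 7 → [10, 81, 22, 90, 91, 47, 29, 65]
  65 < parent 90 at index 3, swap → [10, 81, 22, 65, 91, 47, 29, 90]
  65 < parent 81 at index 1, swap → [10, 65, 22, 81, 91, 47, 29, 90]
Insert 48:
  append 48 at index 8 → [10, 65, 22, 81, 91, 47, 29, 90, 48]
  48 < parent 81 at index 3, swap → [10, 65, 22, 48, 91, 47, 29, 90, 81]
  48 < parent 65 at index 1, swap → [10, 48, 22, 65, 91, 47, 29, 90, 81]
Insert 66:
  append 66 at index 9 → [10, 48, 22, 65, 91, 47, 29, 90, 81, 66]
  66 < parent 91 at index 4, swap → [10, 48, 22, 65, 66, 47, 29, 90, 81, 91]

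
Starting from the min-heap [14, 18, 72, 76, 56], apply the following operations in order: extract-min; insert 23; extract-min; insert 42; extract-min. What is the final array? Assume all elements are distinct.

extract-min → returns 14:
  remove root 14; move last element 56 to root → [56, 18, 72, 76]
  56 vs smaller child 18 at index 1, swap → [18, 56, 72, 76]
insert 23:
  append 23 at index 4 → [18, 56, 72, 76, 23]
  23 < parent 56 at index 1, swap → [18, 23, 72, 76, 56]
extract-min → returns 18:
  remove root 18; move last element 56 to root → [56, 23, 72, 76]
  56 vs smaller child 23 at index 1, swap → [23, 56, 72, 76]
insert 42:
  append 42 at index 4 → [23, 56, 72, 76, 42]
  42 < parent 56 at index 1, swap → [23, 42, 72, 76, 56]
extract-min → returns 23:
  remove root 23; move last element 56 to root → [56, 42, 72, 76]
  56 vs smaller child 42 at index 1, swap → [42, 56, 72, 76]

[42, 56, 72, 76]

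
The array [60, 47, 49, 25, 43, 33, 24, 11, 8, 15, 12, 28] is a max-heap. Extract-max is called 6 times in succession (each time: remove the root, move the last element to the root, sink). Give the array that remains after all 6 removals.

extract-max #1 returns 60:
  remove root 60; move last element 28 to root → [28, 47, 49, 25, 43, 33, 24, 11, 8, 15, 12]
  28 vs larger child 49 at index 2, swap → [49, 47, 28, 25, 43, 33, 24, 11, 8, 15, 12]
  28 vs larger child 33 at index 5, swap → [49, 47, 33, 25, 43, 28, 24, 11, 8, 15, 12]
extract-max #2 returns 49:
  remove root 49; move last element 12 to root → [12, 47, 33, 25, 43, 28, 24, 11, 8, 15]
  12 vs larger child 47 at index 1, swap → [47, 12, 33, 25, 43, 28, 24, 11, 8, 15]
  12 vs larger child 43 at index 4, swap → [47, 43, 33, 25, 12, 28, 24, 11, 8, 15]
  12 vs only child 15 at index 9, swap → [47, 43, 33, 25, 15, 28, 24, 11, 8, 12]
extract-max #3 returns 47:
  remove root 47; move last element 12 to root → [12, 43, 33, 25, 15, 28, 24, 11, 8]
  12 vs larger child 43 at index 1, swap → [43, 12, 33, 25, 15, 28, 24, 11, 8]
  12 vs larger child 25 at index 3, swap → [43, 25, 33, 12, 15, 28, 24, 11, 8]
extract-max #4 returns 43:
  remove root 43; move last element 8 to root → [8, 25, 33, 12, 15, 28, 24, 11]
  8 vs larger child 33 at index 2, swap → [33, 25, 8, 12, 15, 28, 24, 11]
  8 vs larger child 28 at index 5, swap → [33, 25, 28, 12, 15, 8, 24, 11]
extract-max #5 returns 33:
  remove root 33; move last element 11 to root → [11, 25, 28, 12, 15, 8, 24]
  11 vs larger child 28 at index 2, swap → [28, 25, 11, 12, 15, 8, 24]
  11 vs larger child 24 at index 6, swap → [28, 25, 24, 12, 15, 8, 11]
extract-max #6 returns 28:
  remove root 28; move last element 11 to root → [11, 25, 24, 12, 15, 8]
  11 vs larger child 25 at index 1, swap → [25, 11, 24, 12, 15, 8]
  11 vs larger child 15 at index 4, swap → [25, 15, 24, 12, 11, 8]

[25, 15, 24, 12, 11, 8]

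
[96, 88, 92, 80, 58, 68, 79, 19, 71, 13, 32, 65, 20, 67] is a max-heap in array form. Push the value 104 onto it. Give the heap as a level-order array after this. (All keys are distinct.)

[104, 88, 96, 80, 58, 68, 92, 19, 71, 13, 32, 65, 20, 67, 79]

append 104 at index 14 → [96, 88, 92, 80, 58, 68, 79, 19, 71, 13, 32, 65, 20, 67, 104]
104 > parent 79 at index 6, swap → [96, 88, 92, 80, 58, 68, 104, 19, 71, 13, 32, 65, 20, 67, 79]
104 > parent 92 at index 2, swap → [96, 88, 104, 80, 58, 68, 92, 19, 71, 13, 32, 65, 20, 67, 79]
104 > parent 96 at index 0, swap → [104, 88, 96, 80, 58, 68, 92, 19, 71, 13, 32, 65, 20, 67, 79]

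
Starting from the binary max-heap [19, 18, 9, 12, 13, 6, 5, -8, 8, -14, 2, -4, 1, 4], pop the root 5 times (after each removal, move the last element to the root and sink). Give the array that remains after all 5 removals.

[8, 4, 6, 1, -14, 2, 5, -8, -4]

extract-max #1 returns 19:
  remove root 19; move last element 4 to root → [4, 18, 9, 12, 13, 6, 5, -8, 8, -14, 2, -4, 1]
  4 vs larger child 18 at index 1, swap → [18, 4, 9, 12, 13, 6, 5, -8, 8, -14, 2, -4, 1]
  4 vs larger child 13 at index 4, swap → [18, 13, 9, 12, 4, 6, 5, -8, 8, -14, 2, -4, 1]
extract-max #2 returns 18:
  remove root 18; move last element 1 to root → [1, 13, 9, 12, 4, 6, 5, -8, 8, -14, 2, -4]
  1 vs larger child 13 at index 1, swap → [13, 1, 9, 12, 4, 6, 5, -8, 8, -14, 2, -4]
  1 vs larger child 12 at index 3, swap → [13, 12, 9, 1, 4, 6, 5, -8, 8, -14, 2, -4]
  1 vs larger child 8 at index 8, swap → [13, 12, 9, 8, 4, 6, 5, -8, 1, -14, 2, -4]
extract-max #3 returns 13:
  remove root 13; move last element -4 to root → [-4, 12, 9, 8, 4, 6, 5, -8, 1, -14, 2]
  -4 vs larger child 12 at index 1, swap → [12, -4, 9, 8, 4, 6, 5, -8, 1, -14, 2]
  -4 vs larger child 8 at index 3, swap → [12, 8, 9, -4, 4, 6, 5, -8, 1, -14, 2]
  -4 vs larger child 1 at index 8, swap → [12, 8, 9, 1, 4, 6, 5, -8, -4, -14, 2]
extract-max #4 returns 12:
  remove root 12; move last element 2 to root → [2, 8, 9, 1, 4, 6, 5, -8, -4, -14]
  2 vs larger child 9 at index 2, swap → [9, 8, 2, 1, 4, 6, 5, -8, -4, -14]
  2 vs larger child 6 at index 5, swap → [9, 8, 6, 1, 4, 2, 5, -8, -4, -14]
extract-max #5 returns 9:
  remove root 9; move last element -14 to root → [-14, 8, 6, 1, 4, 2, 5, -8, -4]
  -14 vs larger child 8 at index 1, swap → [8, -14, 6, 1, 4, 2, 5, -8, -4]
  -14 vs larger child 4 at index 4, swap → [8, 4, 6, 1, -14, 2, 5, -8, -4]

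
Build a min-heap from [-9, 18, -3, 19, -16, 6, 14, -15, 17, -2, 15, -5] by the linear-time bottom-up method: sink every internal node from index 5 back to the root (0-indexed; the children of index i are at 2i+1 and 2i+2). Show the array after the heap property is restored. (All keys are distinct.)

[-16, -15, -5, -9, -2, -3, 14, 19, 17, 18, 15, 6]

sift down from index 5:
  6 vs only child -5 at index 11, swap → [-9, 18, -3, 19, -16, -5, 14, -15, 17, -2, 15, 6]
sift down from index 4: already satisfies heap property
sift down from index 3:
  19 vs smaller child -15 at index 7, swap → [-9, 18, -3, -15, -16, -5, 14, 19, 17, -2, 15, 6]
sift down from index 2:
  -3 vs smaller child -5 at index 5, swap → [-9, 18, -5, -15, -16, -3, 14, 19, 17, -2, 15, 6]
sift down from index 1:
  18 vs smaller child -16 at index 4, swap → [-9, -16, -5, -15, 18, -3, 14, 19, 17, -2, 15, 6]
  18 vs smaller child -2 at index 9, swap → [-9, -16, -5, -15, -2, -3, 14, 19, 17, 18, 15, 6]
sift down from index 0:
  -9 vs smaller child -16 at index 1, swap → [-16, -9, -5, -15, -2, -3, 14, 19, 17, 18, 15, 6]
  -9 vs smaller child -15 at index 3, swap → [-16, -15, -5, -9, -2, -3, 14, 19, 17, 18, 15, 6]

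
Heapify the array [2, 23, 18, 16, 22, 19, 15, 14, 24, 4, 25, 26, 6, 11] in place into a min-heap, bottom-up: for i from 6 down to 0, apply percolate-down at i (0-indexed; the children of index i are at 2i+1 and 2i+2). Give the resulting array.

sift down from index 6:
  15 vs only child 11 at index 13, swap → [2, 23, 18, 16, 22, 19, 11, 14, 24, 4, 25, 26, 6, 15]
sift down from index 5:
  19 vs smaller child 6 at index 12, swap → [2, 23, 18, 16, 22, 6, 11, 14, 24, 4, 25, 26, 19, 15]
sift down from index 4:
  22 vs smaller child 4 at index 9, swap → [2, 23, 18, 16, 4, 6, 11, 14, 24, 22, 25, 26, 19, 15]
sift down from index 3:
  16 vs smaller child 14 at index 7, swap → [2, 23, 18, 14, 4, 6, 11, 16, 24, 22, 25, 26, 19, 15]
sift down from index 2:
  18 vs smaller child 6 at index 5, swap → [2, 23, 6, 14, 4, 18, 11, 16, 24, 22, 25, 26, 19, 15]
sift down from index 1:
  23 vs smaller child 4 at index 4, swap → [2, 4, 6, 14, 23, 18, 11, 16, 24, 22, 25, 26, 19, 15]
  23 vs smaller child 22 at index 9, swap → [2, 4, 6, 14, 22, 18, 11, 16, 24, 23, 25, 26, 19, 15]
sift down from index 0: already satisfies heap property

[2, 4, 6, 14, 22, 18, 11, 16, 24, 23, 25, 26, 19, 15]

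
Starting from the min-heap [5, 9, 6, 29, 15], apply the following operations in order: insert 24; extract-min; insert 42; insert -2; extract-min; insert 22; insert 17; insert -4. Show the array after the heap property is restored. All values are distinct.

[-4, 6, 22, 9, 15, 42, 24, 29, 17]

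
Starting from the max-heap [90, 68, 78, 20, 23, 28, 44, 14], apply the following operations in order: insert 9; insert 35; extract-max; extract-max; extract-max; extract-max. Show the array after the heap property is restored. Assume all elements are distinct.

[35, 23, 28, 20, 9, 14]

insert 9:
  append 9 at index 8 → [90, 68, 78, 20, 23, 28, 44, 14, 9] (no swap needed)
insert 35:
  append 35 at index 9 → [90, 68, 78, 20, 23, 28, 44, 14, 9, 35]
  35 > parent 23 at index 4, swap → [90, 68, 78, 20, 35, 28, 44, 14, 9, 23]
extract-max → returns 90:
  remove root 90; move last element 23 to root → [23, 68, 78, 20, 35, 28, 44, 14, 9]
  23 vs larger child 78 at index 2, swap → [78, 68, 23, 20, 35, 28, 44, 14, 9]
  23 vs larger child 44 at index 6, swap → [78, 68, 44, 20, 35, 28, 23, 14, 9]
extract-max → returns 78:
  remove root 78; move last element 9 to root → [9, 68, 44, 20, 35, 28, 23, 14]
  9 vs larger child 68 at index 1, swap → [68, 9, 44, 20, 35, 28, 23, 14]
  9 vs larger child 35 at index 4, swap → [68, 35, 44, 20, 9, 28, 23, 14]
extract-max → returns 68:
  remove root 68; move last element 14 to root → [14, 35, 44, 20, 9, 28, 23]
  14 vs larger child 44 at index 2, swap → [44, 35, 14, 20, 9, 28, 23]
  14 vs larger child 28 at index 5, swap → [44, 35, 28, 20, 9, 14, 23]
extract-max → returns 44:
  remove root 44; move last element 23 to root → [23, 35, 28, 20, 9, 14]
  23 vs larger child 35 at index 1, swap → [35, 23, 28, 20, 9, 14]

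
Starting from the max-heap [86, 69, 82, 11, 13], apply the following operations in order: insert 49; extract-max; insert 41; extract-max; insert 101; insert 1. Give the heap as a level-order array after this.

insert 49:
  append 49 at index 5 → [86, 69, 82, 11, 13, 49] (no swap needed)
extract-max → returns 86:
  remove root 86; move last element 49 to root → [49, 69, 82, 11, 13]
  49 vs larger child 82 at index 2, swap → [82, 69, 49, 11, 13]
insert 41:
  append 41 at index 5 → [82, 69, 49, 11, 13, 41] (no swap needed)
extract-max → returns 82:
  remove root 82; move last element 41 to root → [41, 69, 49, 11, 13]
  41 vs larger child 69 at index 1, swap → [69, 41, 49, 11, 13]
insert 101:
  append 101 at index 5 → [69, 41, 49, 11, 13, 101]
  101 > parent 49 at index 2, swap → [69, 41, 101, 11, 13, 49]
  101 > parent 69 at index 0, swap → [101, 41, 69, 11, 13, 49]
insert 1:
  append 1 at index 6 → [101, 41, 69, 11, 13, 49, 1] (no swap needed)

[101, 41, 69, 11, 13, 49, 1]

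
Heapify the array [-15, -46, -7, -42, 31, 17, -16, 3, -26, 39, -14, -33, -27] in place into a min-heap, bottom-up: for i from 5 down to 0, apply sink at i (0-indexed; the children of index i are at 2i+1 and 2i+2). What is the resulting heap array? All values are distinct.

sift down from index 5:
  17 vs smaller child -33 at index 11, swap → [-15, -46, -7, -42, 31, -33, -16, 3, -26, 39, -14, 17, -27]
sift down from index 4:
  31 vs smaller child -14 at index 10, swap → [-15, -46, -7, -42, -14, -33, -16, 3, -26, 39, 31, 17, -27]
sift down from index 3: already satisfies heap property
sift down from index 2:
  -7 vs smaller child -33 at index 5, swap → [-15, -46, -33, -42, -14, -7, -16, 3, -26, 39, 31, 17, -27]
  -7 vs smaller child -27 at index 12, swap → [-15, -46, -33, -42, -14, -27, -16, 3, -26, 39, 31, 17, -7]
sift down from index 1: already satisfies heap property
sift down from index 0:
  -15 vs smaller child -46 at index 1, swap → [-46, -15, -33, -42, -14, -27, -16, 3, -26, 39, 31, 17, -7]
  -15 vs smaller child -42 at index 3, swap → [-46, -42, -33, -15, -14, -27, -16, 3, -26, 39, 31, 17, -7]
  -15 vs smaller child -26 at index 8, swap → [-46, -42, -33, -26, -14, -27, -16, 3, -15, 39, 31, 17, -7]

[-46, -42, -33, -26, -14, -27, -16, 3, -15, 39, 31, 17, -7]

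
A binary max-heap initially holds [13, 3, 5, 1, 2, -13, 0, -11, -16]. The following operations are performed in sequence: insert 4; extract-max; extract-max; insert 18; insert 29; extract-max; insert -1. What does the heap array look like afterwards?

insert 4:
  append 4 at index 9 → [13, 3, 5, 1, 2, -13, 0, -11, -16, 4]
  4 > parent 2 at index 4, swap → [13, 3, 5, 1, 4, -13, 0, -11, -16, 2]
  4 > parent 3 at index 1, swap → [13, 4, 5, 1, 3, -13, 0, -11, -16, 2]
extract-max → returns 13:
  remove root 13; move last element 2 to root → [2, 4, 5, 1, 3, -13, 0, -11, -16]
  2 vs larger child 5 at index 2, swap → [5, 4, 2, 1, 3, -13, 0, -11, -16]
extract-max → returns 5:
  remove root 5; move last element -16 to root → [-16, 4, 2, 1, 3, -13, 0, -11]
  -16 vs larger child 4 at index 1, swap → [4, -16, 2, 1, 3, -13, 0, -11]
  -16 vs larger child 3 at index 4, swap → [4, 3, 2, 1, -16, -13, 0, -11]
insert 18:
  append 18 at index 8 → [4, 3, 2, 1, -16, -13, 0, -11, 18]
  18 > parent 1 at index 3, swap → [4, 3, 2, 18, -16, -13, 0, -11, 1]
  18 > parent 3 at index 1, swap → [4, 18, 2, 3, -16, -13, 0, -11, 1]
  18 > parent 4 at index 0, swap → [18, 4, 2, 3, -16, -13, 0, -11, 1]
insert 29:
  append 29 at index 9 → [18, 4, 2, 3, -16, -13, 0, -11, 1, 29]
  29 > parent -16 at index 4, swap → [18, 4, 2, 3, 29, -13, 0, -11, 1, -16]
  29 > parent 4 at index 1, swap → [18, 29, 2, 3, 4, -13, 0, -11, 1, -16]
  29 > parent 18 at index 0, swap → [29, 18, 2, 3, 4, -13, 0, -11, 1, -16]
extract-max → returns 29:
  remove root 29; move last element -16 to root → [-16, 18, 2, 3, 4, -13, 0, -11, 1]
  -16 vs larger child 18 at index 1, swap → [18, -16, 2, 3, 4, -13, 0, -11, 1]
  -16 vs larger child 4 at index 4, swap → [18, 4, 2, 3, -16, -13, 0, -11, 1]
insert -1:
  append -1 at index 9 → [18, 4, 2, 3, -16, -13, 0, -11, 1, -1]
  -1 > parent -16 at index 4, swap → [18, 4, 2, 3, -1, -13, 0, -11, 1, -16]

[18, 4, 2, 3, -1, -13, 0, -11, 1, -16]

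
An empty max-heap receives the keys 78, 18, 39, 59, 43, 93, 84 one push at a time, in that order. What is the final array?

[93, 59, 84, 18, 43, 39, 78]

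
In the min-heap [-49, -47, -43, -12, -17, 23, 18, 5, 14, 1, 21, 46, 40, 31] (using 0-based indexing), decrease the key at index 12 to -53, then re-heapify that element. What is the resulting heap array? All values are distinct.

[-53, -47, -49, -12, -17, -43, 18, 5, 14, 1, 21, 46, 23, 31]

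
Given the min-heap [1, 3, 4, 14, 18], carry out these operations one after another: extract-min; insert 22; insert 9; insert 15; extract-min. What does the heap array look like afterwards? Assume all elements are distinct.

[4, 14, 9, 18, 22, 15]

extract-min → returns 1:
  remove root 1; move last element 18 to root → [18, 3, 4, 14]
  18 vs smaller child 3 at index 1, swap → [3, 18, 4, 14]
  18 vs only child 14 at index 3, swap → [3, 14, 4, 18]
insert 22:
  append 22 at index 4 → [3, 14, 4, 18, 22] (no swap needed)
insert 9:
  append 9 at index 5 → [3, 14, 4, 18, 22, 9] (no swap needed)
insert 15:
  append 15 at index 6 → [3, 14, 4, 18, 22, 9, 15] (no swap needed)
extract-min → returns 3:
  remove root 3; move last element 15 to root → [15, 14, 4, 18, 22, 9]
  15 vs smaller child 4 at index 2, swap → [4, 14, 15, 18, 22, 9]
  15 vs only child 9 at index 5, swap → [4, 14, 9, 18, 22, 15]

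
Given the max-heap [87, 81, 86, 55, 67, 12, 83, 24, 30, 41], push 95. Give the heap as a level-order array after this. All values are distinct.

append 95 at index 10 → [87, 81, 86, 55, 67, 12, 83, 24, 30, 41, 95]
95 > parent 67 at index 4, swap → [87, 81, 86, 55, 95, 12, 83, 24, 30, 41, 67]
95 > parent 81 at index 1, swap → [87, 95, 86, 55, 81, 12, 83, 24, 30, 41, 67]
95 > parent 87 at index 0, swap → [95, 87, 86, 55, 81, 12, 83, 24, 30, 41, 67]

[95, 87, 86, 55, 81, 12, 83, 24, 30, 41, 67]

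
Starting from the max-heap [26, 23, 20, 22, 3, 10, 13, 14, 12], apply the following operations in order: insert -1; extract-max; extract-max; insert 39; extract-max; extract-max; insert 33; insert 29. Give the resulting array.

insert -1:
  append -1 at index 9 → [26, 23, 20, 22, 3, 10, 13, 14, 12, -1] (no swap needed)
extract-max → returns 26:
  remove root 26; move last element -1 to root → [-1, 23, 20, 22, 3, 10, 13, 14, 12]
  -1 vs larger child 23 at index 1, swap → [23, -1, 20, 22, 3, 10, 13, 14, 12]
  -1 vs larger child 22 at index 3, swap → [23, 22, 20, -1, 3, 10, 13, 14, 12]
  -1 vs larger child 14 at index 7, swap → [23, 22, 20, 14, 3, 10, 13, -1, 12]
extract-max → returns 23:
  remove root 23; move last element 12 to root → [12, 22, 20, 14, 3, 10, 13, -1]
  12 vs larger child 22 at index 1, swap → [22, 12, 20, 14, 3, 10, 13, -1]
  12 vs larger child 14 at index 3, swap → [22, 14, 20, 12, 3, 10, 13, -1]
insert 39:
  append 39 at index 8 → [22, 14, 20, 12, 3, 10, 13, -1, 39]
  39 > parent 12 at index 3, swap → [22, 14, 20, 39, 3, 10, 13, -1, 12]
  39 > parent 14 at index 1, swap → [22, 39, 20, 14, 3, 10, 13, -1, 12]
  39 > parent 22 at index 0, swap → [39, 22, 20, 14, 3, 10, 13, -1, 12]
extract-max → returns 39:
  remove root 39; move last element 12 to root → [12, 22, 20, 14, 3, 10, 13, -1]
  12 vs larger child 22 at index 1, swap → [22, 12, 20, 14, 3, 10, 13, -1]
  12 vs larger child 14 at index 3, swap → [22, 14, 20, 12, 3, 10, 13, -1]
extract-max → returns 22:
  remove root 22; move last element -1 to root → [-1, 14, 20, 12, 3, 10, 13]
  -1 vs larger child 20 at index 2, swap → [20, 14, -1, 12, 3, 10, 13]
  -1 vs larger child 13 at index 6, swap → [20, 14, 13, 12, 3, 10, -1]
insert 33:
  append 33 at index 7 → [20, 14, 13, 12, 3, 10, -1, 33]
  33 > parent 12 at index 3, swap → [20, 14, 13, 33, 3, 10, -1, 12]
  33 > parent 14 at index 1, swap → [20, 33, 13, 14, 3, 10, -1, 12]
  33 > parent 20 at index 0, swap → [33, 20, 13, 14, 3, 10, -1, 12]
insert 29:
  append 29 at index 8 → [33, 20, 13, 14, 3, 10, -1, 12, 29]
  29 > parent 14 at index 3, swap → [33, 20, 13, 29, 3, 10, -1, 12, 14]
  29 > parent 20 at index 1, swap → [33, 29, 13, 20, 3, 10, -1, 12, 14]

[33, 29, 13, 20, 3, 10, -1, 12, 14]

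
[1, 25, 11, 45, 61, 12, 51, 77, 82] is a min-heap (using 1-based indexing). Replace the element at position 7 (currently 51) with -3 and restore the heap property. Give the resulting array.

[-3, 25, 1, 45, 61, 12, 11, 77, 82]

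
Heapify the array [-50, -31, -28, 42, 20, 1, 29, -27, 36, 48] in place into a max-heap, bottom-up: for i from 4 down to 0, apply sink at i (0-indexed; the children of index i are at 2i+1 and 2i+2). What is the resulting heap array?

[48, 42, 29, 36, 20, 1, -28, -27, -50, -31]

sift down from index 4:
  20 vs only child 48 at index 9, swap → [-50, -31, -28, 42, 48, 1, 29, -27, 36, 20]
sift down from index 3: already satisfies heap property
sift down from index 2:
  -28 vs larger child 29 at index 6, swap → [-50, -31, 29, 42, 48, 1, -28, -27, 36, 20]
sift down from index 1:
  -31 vs larger child 48 at index 4, swap → [-50, 48, 29, 42, -31, 1, -28, -27, 36, 20]
  -31 vs only child 20 at index 9, swap → [-50, 48, 29, 42, 20, 1, -28, -27, 36, -31]
sift down from index 0:
  -50 vs larger child 48 at index 1, swap → [48, -50, 29, 42, 20, 1, -28, -27, 36, -31]
  -50 vs larger child 42 at index 3, swap → [48, 42, 29, -50, 20, 1, -28, -27, 36, -31]
  -50 vs larger child 36 at index 8, swap → [48, 42, 29, 36, 20, 1, -28, -27, -50, -31]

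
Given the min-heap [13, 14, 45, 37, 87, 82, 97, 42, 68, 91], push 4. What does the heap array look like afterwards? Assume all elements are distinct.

append 4 at index 10 → [13, 14, 45, 37, 87, 82, 97, 42, 68, 91, 4]
4 < parent 87 at index 4, swap → [13, 14, 45, 37, 4, 82, 97, 42, 68, 91, 87]
4 < parent 14 at index 1, swap → [13, 4, 45, 37, 14, 82, 97, 42, 68, 91, 87]
4 < parent 13 at index 0, swap → [4, 13, 45, 37, 14, 82, 97, 42, 68, 91, 87]

[4, 13, 45, 37, 14, 82, 97, 42, 68, 91, 87]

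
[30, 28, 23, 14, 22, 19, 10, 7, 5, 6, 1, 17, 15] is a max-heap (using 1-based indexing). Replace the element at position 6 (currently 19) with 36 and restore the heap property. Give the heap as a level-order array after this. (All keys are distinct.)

[36, 28, 30, 14, 22, 23, 10, 7, 5, 6, 1, 17, 15]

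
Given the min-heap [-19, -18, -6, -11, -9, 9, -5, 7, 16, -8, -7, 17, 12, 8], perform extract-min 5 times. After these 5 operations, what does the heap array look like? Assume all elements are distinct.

[-7, 7, -6, 8, 12, 9, -5, 17, 16]

extract-min #1 returns -19:
  remove root -19; move last element 8 to root → [8, -18, -6, -11, -9, 9, -5, 7, 16, -8, -7, 17, 12]
  8 vs smaller child -18 at index 1, swap → [-18, 8, -6, -11, -9, 9, -5, 7, 16, -8, -7, 17, 12]
  8 vs smaller child -11 at index 3, swap → [-18, -11, -6, 8, -9, 9, -5, 7, 16, -8, -7, 17, 12]
  8 vs smaller child 7 at index 7, swap → [-18, -11, -6, 7, -9, 9, -5, 8, 16, -8, -7, 17, 12]
extract-min #2 returns -18:
  remove root -18; move last element 12 to root → [12, -11, -6, 7, -9, 9, -5, 8, 16, -8, -7, 17]
  12 vs smaller child -11 at index 1, swap → [-11, 12, -6, 7, -9, 9, -5, 8, 16, -8, -7, 17]
  12 vs smaller child -9 at index 4, swap → [-11, -9, -6, 7, 12, 9, -5, 8, 16, -8, -7, 17]
  12 vs smaller child -8 at index 9, swap → [-11, -9, -6, 7, -8, 9, -5, 8, 16, 12, -7, 17]
extract-min #3 returns -11:
  remove root -11; move last element 17 to root → [17, -9, -6, 7, -8, 9, -5, 8, 16, 12, -7]
  17 vs smaller child -9 at index 1, swap → [-9, 17, -6, 7, -8, 9, -5, 8, 16, 12, -7]
  17 vs smaller child -8 at index 4, swap → [-9, -8, -6, 7, 17, 9, -5, 8, 16, 12, -7]
  17 vs smaller child -7 at index 10, swap → [-9, -8, -6, 7, -7, 9, -5, 8, 16, 12, 17]
extract-min #4 returns -9:
  remove root -9; move last element 17 to root → [17, -8, -6, 7, -7, 9, -5, 8, 16, 12]
  17 vs smaller child -8 at index 1, swap → [-8, 17, -6, 7, -7, 9, -5, 8, 16, 12]
  17 vs smaller child -7 at index 4, swap → [-8, -7, -6, 7, 17, 9, -5, 8, 16, 12]
  17 vs only child 12 at index 9, swap → [-8, -7, -6, 7, 12, 9, -5, 8, 16, 17]
extract-min #5 returns -8:
  remove root -8; move last element 17 to root → [17, -7, -6, 7, 12, 9, -5, 8, 16]
  17 vs smaller child -7 at index 1, swap → [-7, 17, -6, 7, 12, 9, -5, 8, 16]
  17 vs smaller child 7 at index 3, swap → [-7, 7, -6, 17, 12, 9, -5, 8, 16]
  17 vs smaller child 8 at index 7, swap → [-7, 7, -6, 8, 12, 9, -5, 17, 16]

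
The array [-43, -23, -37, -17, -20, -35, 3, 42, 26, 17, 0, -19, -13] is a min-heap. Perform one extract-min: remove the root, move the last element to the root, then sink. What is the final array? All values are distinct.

[-37, -23, -35, -17, -20, -19, 3, 42, 26, 17, 0, -13]

remove root -43; move last element -13 to root → [-13, -23, -37, -17, -20, -35, 3, 42, 26, 17, 0, -19]
-13 vs smaller child -37 at index 2, swap → [-37, -23, -13, -17, -20, -35, 3, 42, 26, 17, 0, -19]
-13 vs smaller child -35 at index 5, swap → [-37, -23, -35, -17, -20, -13, 3, 42, 26, 17, 0, -19]
-13 vs only child -19 at index 11, swap → [-37, -23, -35, -17, -20, -19, 3, 42, 26, 17, 0, -13]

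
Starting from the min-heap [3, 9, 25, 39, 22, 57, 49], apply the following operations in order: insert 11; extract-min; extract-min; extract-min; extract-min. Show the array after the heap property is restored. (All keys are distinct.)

insert 11:
  append 11 at index 7 → [3, 9, 25, 39, 22, 57, 49, 11]
  11 < parent 39 at index 3, swap → [3, 9, 25, 11, 22, 57, 49, 39]
extract-min → returns 3:
  remove root 3; move last element 39 to root → [39, 9, 25, 11, 22, 57, 49]
  39 vs smaller child 9 at index 1, swap → [9, 39, 25, 11, 22, 57, 49]
  39 vs smaller child 11 at index 3, swap → [9, 11, 25, 39, 22, 57, 49]
extract-min → returns 9:
  remove root 9; move last element 49 to root → [49, 11, 25, 39, 22, 57]
  49 vs smaller child 11 at index 1, swap → [11, 49, 25, 39, 22, 57]
  49 vs smaller child 22 at index 4, swap → [11, 22, 25, 39, 49, 57]
extract-min → returns 11:
  remove root 11; move last element 57 to root → [57, 22, 25, 39, 49]
  57 vs smaller child 22 at index 1, swap → [22, 57, 25, 39, 49]
  57 vs smaller child 39 at index 3, swap → [22, 39, 25, 57, 49]
extract-min → returns 22:
  remove root 22; move last element 49 to root → [49, 39, 25, 57]
  49 vs smaller child 25 at index 2, swap → [25, 39, 49, 57]

[25, 39, 49, 57]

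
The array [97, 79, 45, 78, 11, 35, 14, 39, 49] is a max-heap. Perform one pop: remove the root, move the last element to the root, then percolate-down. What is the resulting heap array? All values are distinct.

[79, 78, 45, 49, 11, 35, 14, 39]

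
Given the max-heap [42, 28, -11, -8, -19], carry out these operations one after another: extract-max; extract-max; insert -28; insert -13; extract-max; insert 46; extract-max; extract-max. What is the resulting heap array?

[-13, -28, -19]

extract-max → returns 42:
  remove root 42; move last element -19 to root → [-19, 28, -11, -8]
  -19 vs larger child 28 at index 1, swap → [28, -19, -11, -8]
  -19 vs only child -8 at index 3, swap → [28, -8, -11, -19]
extract-max → returns 28:
  remove root 28; move last element -19 to root → [-19, -8, -11]
  -19 vs larger child -8 at index 1, swap → [-8, -19, -11]
insert -28:
  append -28 at index 3 → [-8, -19, -11, -28] (no swap needed)
insert -13:
  append -13 at index 4 → [-8, -19, -11, -28, -13]
  -13 > parent -19 at index 1, swap → [-8, -13, -11, -28, -19]
extract-max → returns -8:
  remove root -8; move last element -19 to root → [-19, -13, -11, -28]
  -19 vs larger child -11 at index 2, swap → [-11, -13, -19, -28]
insert 46:
  append 46 at index 4 → [-11, -13, -19, -28, 46]
  46 > parent -13 at index 1, swap → [-11, 46, -19, -28, -13]
  46 > parent -11 at index 0, swap → [46, -11, -19, -28, -13]
extract-max → returns 46:
  remove root 46; move last element -13 to root → [-13, -11, -19, -28]
  -13 vs larger child -11 at index 1, swap → [-11, -13, -19, -28]
extract-max → returns -11:
  remove root -11; move last element -28 to root → [-28, -13, -19]
  -28 vs larger child -13 at index 1, swap → [-13, -28, -19]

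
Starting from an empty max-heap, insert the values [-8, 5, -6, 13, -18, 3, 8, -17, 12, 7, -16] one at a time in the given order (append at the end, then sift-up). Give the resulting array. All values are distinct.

[13, 12, 8, 5, 7, -6, 3, -17, -8, -18, -16]

Insert -8:
  append -8 at index 0 → [-8] (no swap needed)
Insert 5:
  append 5 at index 1 → [-8, 5]
  5 > parent -8 at index 0, swap → [5, -8]
Insert -6:
  append -6 at index 2 → [5, -8, -6] (no swap needed)
Insert 13:
  append 13 at index 3 → [5, -8, -6, 13]
  13 > parent -8 at index 1, swap → [5, 13, -6, -8]
  13 > parent 5 at index 0, swap → [13, 5, -6, -8]
Insert -18:
  append -18 at index 4 → [13, 5, -6, -8, -18] (no swap needed)
Insert 3:
  append 3 at index 5 → [13, 5, -6, -8, -18, 3]
  3 > parent -6 at index 2, swap → [13, 5, 3, -8, -18, -6]
Insert 8:
  append 8 at index 6 → [13, 5, 3, -8, -18, -6, 8]
  8 > parent 3 at index 2, swap → [13, 5, 8, -8, -18, -6, 3]
Insert -17:
  append -17 at index 7 → [13, 5, 8, -8, -18, -6, 3, -17] (no swap needed)
Insert 12:
  append 12 at index 8 → [13, 5, 8, -8, -18, -6, 3, -17, 12]
  12 > parent -8 at index 3, swap → [13, 5, 8, 12, -18, -6, 3, -17, -8]
  12 > parent 5 at index 1, swap → [13, 12, 8, 5, -18, -6, 3, -17, -8]
Insert 7:
  append 7 at index 9 → [13, 12, 8, 5, -18, -6, 3, -17, -8, 7]
  7 > parent -18 at index 4, swap → [13, 12, 8, 5, 7, -6, 3, -17, -8, -18]
Insert -16:
  append -16 at index 10 → [13, 12, 8, 5, 7, -6, 3, -17, -8, -18, -16] (no swap needed)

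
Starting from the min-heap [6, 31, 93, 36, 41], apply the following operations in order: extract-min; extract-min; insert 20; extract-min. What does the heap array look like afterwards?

extract-min → returns 6:
  remove root 6; move last element 41 to root → [41, 31, 93, 36]
  41 vs smaller child 31 at index 1, swap → [31, 41, 93, 36]
  41 vs only child 36 at index 3, swap → [31, 36, 93, 41]
extract-min → returns 31:
  remove root 31; move last element 41 to root → [41, 36, 93]
  41 vs smaller child 36 at index 1, swap → [36, 41, 93]
insert 20:
  append 20 at index 3 → [36, 41, 93, 20]
  20 < parent 41 at index 1, swap → [36, 20, 93, 41]
  20 < parent 36 at index 0, swap → [20, 36, 93, 41]
extract-min → returns 20:
  remove root 20; move last element 41 to root → [41, 36, 93]
  41 vs smaller child 36 at index 1, swap → [36, 41, 93]

[36, 41, 93]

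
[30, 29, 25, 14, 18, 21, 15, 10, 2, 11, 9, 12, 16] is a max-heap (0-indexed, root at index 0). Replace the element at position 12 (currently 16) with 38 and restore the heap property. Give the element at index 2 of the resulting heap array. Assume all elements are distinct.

30

set index 12 from 16 to 38 → [30, 29, 25, 14, 18, 21, 15, 10, 2, 11, 9, 12, 38]
38 > parent 21 at index 5, swap → [30, 29, 25, 14, 18, 38, 15, 10, 2, 11, 9, 12, 21]
38 > parent 25 at index 2, swap → [30, 29, 38, 14, 18, 25, 15, 10, 2, 11, 9, 12, 21]
38 > parent 30 at index 0, swap → [38, 29, 30, 14, 18, 25, 15, 10, 2, 11, 9, 12, 21]
resulting array: [38, 29, 30, 14, 18, 25, 15, 10, 2, 11, 9, 12, 21]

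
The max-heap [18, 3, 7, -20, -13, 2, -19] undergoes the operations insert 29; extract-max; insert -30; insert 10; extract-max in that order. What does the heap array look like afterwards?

insert 29:
  append 29 at index 7 → [18, 3, 7, -20, -13, 2, -19, 29]
  29 > parent -20 at index 3, swap → [18, 3, 7, 29, -13, 2, -19, -20]
  29 > parent 3 at index 1, swap → [18, 29, 7, 3, -13, 2, -19, -20]
  29 > parent 18 at index 0, swap → [29, 18, 7, 3, -13, 2, -19, -20]
extract-max → returns 29:
  remove root 29; move last element -20 to root → [-20, 18, 7, 3, -13, 2, -19]
  -20 vs larger child 18 at index 1, swap → [18, -20, 7, 3, -13, 2, -19]
  -20 vs larger child 3 at index 3, swap → [18, 3, 7, -20, -13, 2, -19]
insert -30:
  append -30 at index 7 → [18, 3, 7, -20, -13, 2, -19, -30] (no swap needed)
insert 10:
  append 10 at index 8 → [18, 3, 7, -20, -13, 2, -19, -30, 10]
  10 > parent -20 at index 3, swap → [18, 3, 7, 10, -13, 2, -19, -30, -20]
  10 > parent 3 at index 1, swap → [18, 10, 7, 3, -13, 2, -19, -30, -20]
extract-max → returns 18:
  remove root 18; move last element -20 to root → [-20, 10, 7, 3, -13, 2, -19, -30]
  -20 vs larger child 10 at index 1, swap → [10, -20, 7, 3, -13, 2, -19, -30]
  -20 vs larger child 3 at index 3, swap → [10, 3, 7, -20, -13, 2, -19, -30]

[10, 3, 7, -20, -13, 2, -19, -30]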